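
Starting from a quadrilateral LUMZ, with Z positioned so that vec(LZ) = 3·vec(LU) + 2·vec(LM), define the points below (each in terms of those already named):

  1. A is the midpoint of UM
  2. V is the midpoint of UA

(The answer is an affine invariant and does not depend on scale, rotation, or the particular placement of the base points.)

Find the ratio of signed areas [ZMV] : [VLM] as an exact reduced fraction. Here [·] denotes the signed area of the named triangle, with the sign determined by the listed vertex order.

[ZMV]:[VLM] = -4

Set L = (0, 0), U = (1, 0), M = (0, 1), Z = (3, 2); any affine frame gives the same invariant.
1. A is the midpoint of UM ⇒ A = (1/2, 1/2)
2. V is the midpoint of UA ⇒ V = (3/4, 1/4)
2·[ZMV] = 3, 2·[VLM] = -3/4
[ZMV]:[VLM] = 3:-3/4 = -4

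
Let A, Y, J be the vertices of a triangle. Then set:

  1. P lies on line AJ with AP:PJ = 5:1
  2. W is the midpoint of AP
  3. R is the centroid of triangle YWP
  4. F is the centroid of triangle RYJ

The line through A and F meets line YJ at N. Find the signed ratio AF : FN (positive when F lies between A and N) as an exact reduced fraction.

Assign A = (0, 0), Y = (1, 0), J = (0, 1) — the answer is frame-independent, so this choice is without loss of generality.
1. P lies on line AJ with AP:PJ = 5:1 ⇒ P = (0, 5/6)
2. W is the midpoint of AP ⇒ W = (0, 5/12)
3. R is the centroid of triangle YWP ⇒ R = (1/3, 5/12)
4. F is the centroid of triangle RYJ ⇒ F = (4/9, 17/36)
line AF meets YJ at N = (16/33, 17/33)
F = A + t·(N−A) with t = 11/12, so AF:FN = 11/12:1/12

AF:FN = 11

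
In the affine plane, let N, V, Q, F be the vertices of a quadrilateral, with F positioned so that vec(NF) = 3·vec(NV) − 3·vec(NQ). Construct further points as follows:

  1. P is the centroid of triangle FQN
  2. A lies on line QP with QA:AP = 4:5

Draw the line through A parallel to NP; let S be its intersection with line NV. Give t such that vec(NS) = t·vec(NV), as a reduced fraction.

t = 5/6

Set N = (0, 0), V = (1, 0), Q = (0, 1), F = (3, -3); any affine frame gives the same invariant.
1. P is the centroid of triangle FQN ⇒ P = (1, -2/3)
2. A lies on line QP with QA:AP = 4:5 ⇒ A = (4/9, 7/27)
through A parallel to NP: direction (1, -2/3); meets NV at S = (5/6, 0)
S = N + t·(V−N) with t = 5/6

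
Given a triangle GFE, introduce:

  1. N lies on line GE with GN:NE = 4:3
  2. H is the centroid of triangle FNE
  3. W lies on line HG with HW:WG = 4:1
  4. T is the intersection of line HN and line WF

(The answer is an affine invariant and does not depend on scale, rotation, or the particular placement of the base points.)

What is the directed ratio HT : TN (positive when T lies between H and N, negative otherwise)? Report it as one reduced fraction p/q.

HT:TN = -44/45

Assign G = (0, 0), F = (1, 0), E = (0, 1) — the answer is frame-independent, so this choice is without loss of generality.
1. N lies on line GE with GN:NE = 4:3 ⇒ N = (0, 4/7)
2. H is the centroid of triangle FNE ⇒ H = (1/3, 11/21)
3. W lies on line HG with HW:WG = 4:1 ⇒ W = (1/15, 11/105)
4. T is the intersection of line HN and line WF ⇒ T = (15, -11/7)
T = H + t·(N−H) with t = -44, so HT:TN = t:(1−t) = -44:45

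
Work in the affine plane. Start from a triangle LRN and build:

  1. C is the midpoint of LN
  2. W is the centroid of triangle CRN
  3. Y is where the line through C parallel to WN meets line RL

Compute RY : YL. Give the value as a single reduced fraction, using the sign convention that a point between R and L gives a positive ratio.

RY:YL = 2

Assign L = (0, 0), R = (1, 0), N = (0, 1) — the answer is frame-independent, so this choice is without loss of generality.
1. C is the midpoint of LN ⇒ C = (0, 1/2)
2. W is the centroid of triangle CRN ⇒ W = (1/3, 1/2)
3. Y is where the line through C parallel to WN meets line RL ⇒ Y = (1/3, 0)
Y = R + t·(L−R) with t = 2/3, so RY:YL = t:(1−t) = 2/3:1/3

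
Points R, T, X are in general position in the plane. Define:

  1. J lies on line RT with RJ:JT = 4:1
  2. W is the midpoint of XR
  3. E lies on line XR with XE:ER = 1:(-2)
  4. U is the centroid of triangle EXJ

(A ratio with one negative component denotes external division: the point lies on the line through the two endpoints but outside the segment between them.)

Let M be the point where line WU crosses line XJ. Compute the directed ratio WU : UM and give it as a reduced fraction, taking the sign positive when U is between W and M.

Set R = (0, 0), T = (1, 0), X = (0, 1); any affine frame gives the same invariant.
1. J lies on line RT with RJ:JT = 4:1 ⇒ J = (4/5, 0)
2. W is the midpoint of XR ⇒ W = (0, 1/2)
3. E lies on line XR with XE:ER = 1:(-2) ⇒ E = (0, 2)
4. U is the centroid of triangle EXJ ⇒ U = (4/15, 1)
line WU meets XJ at M = (4/25, 4/5)
U = W + t·(M−W) with t = 5/3, so WU:UM = 5/3:-2/3

WU:UM = -5/2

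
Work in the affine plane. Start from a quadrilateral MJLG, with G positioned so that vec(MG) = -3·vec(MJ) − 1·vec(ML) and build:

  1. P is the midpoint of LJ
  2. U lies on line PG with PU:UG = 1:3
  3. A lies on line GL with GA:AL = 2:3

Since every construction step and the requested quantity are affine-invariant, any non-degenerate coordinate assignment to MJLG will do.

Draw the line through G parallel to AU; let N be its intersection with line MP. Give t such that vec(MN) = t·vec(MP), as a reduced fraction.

t = -9/11

Work in coordinates with M = (0, 0), J = (1, 0), L = (0, 1), G = (-3, -1).
1. P is the midpoint of LJ ⇒ P = (1/2, 1/2)
2. U lies on line PG with PU:UG = 1:3 ⇒ U = (-3/8, 1/8)
3. A lies on line GL with GA:AL = 2:3 ⇒ A = (-9/5, -1/5)
through G parallel to AU: direction (57/40, 13/40); meets MP at N = (-9/22, -9/22)
N = M + t·(P−M) with t = -9/11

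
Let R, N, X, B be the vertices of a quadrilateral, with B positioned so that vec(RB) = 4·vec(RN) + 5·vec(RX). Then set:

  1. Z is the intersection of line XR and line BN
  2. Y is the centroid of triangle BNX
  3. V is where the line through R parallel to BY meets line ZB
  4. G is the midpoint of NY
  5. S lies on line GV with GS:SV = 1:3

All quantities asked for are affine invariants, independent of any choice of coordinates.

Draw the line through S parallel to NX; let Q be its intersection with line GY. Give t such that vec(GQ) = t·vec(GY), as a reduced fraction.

t = 23/16

Choose coordinates R = (0, 0), N = (1, 0), X = (0, 1), B = (4, 5).
1. Z is the intersection of line XR and line BN ⇒ Z = (0, -5/3)
2. Y is the centroid of triangle BNX ⇒ Y = (5/3, 2)
3. V is where the line through R parallel to BY meets line ZB ⇒ V = (35/8, 45/8)
4. G is the midpoint of NY ⇒ G = (4/3, 1)
5. S lies on line GV with GS:SV = 1:3 ⇒ S = (67/32, 69/32)
through S parallel to NX: direction (-1, 1); meets GY at Q = (29/16, 39/16)
Q = G + t·(Y−G) with t = 23/16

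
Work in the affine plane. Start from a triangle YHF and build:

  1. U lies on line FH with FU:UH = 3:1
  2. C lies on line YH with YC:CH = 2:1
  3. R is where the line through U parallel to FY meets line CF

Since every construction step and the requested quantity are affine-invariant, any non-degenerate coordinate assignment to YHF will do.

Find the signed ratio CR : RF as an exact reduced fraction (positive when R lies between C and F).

CR:RF = -1/9

Set Y = (0, 0), H = (1, 0), F = (0, 1); any affine frame gives the same invariant.
1. U lies on line FH with FU:UH = 3:1 ⇒ U = (3/4, 1/4)
2. C lies on line YH with YC:CH = 2:1 ⇒ C = (2/3, 0)
3. R is where the line through U parallel to FY meets line CF ⇒ R = (3/4, -1/8)
R = C + t·(F−C) with t = -1/8, so CR:RF = t:(1−t) = -1/8:9/8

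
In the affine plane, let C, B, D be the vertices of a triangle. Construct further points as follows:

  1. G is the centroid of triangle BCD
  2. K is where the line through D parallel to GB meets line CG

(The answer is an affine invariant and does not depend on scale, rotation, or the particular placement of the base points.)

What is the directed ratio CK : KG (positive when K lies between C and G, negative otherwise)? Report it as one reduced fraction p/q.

Choose coordinates C = (0, 0), B = (1, 0), D = (0, 1).
1. G is the centroid of triangle BCD ⇒ G = (1/3, 1/3)
2. K is where the line through D parallel to GB meets line CG ⇒ K = (2/3, 2/3)
K = C + t·(G−C) with t = 2, so CK:KG = t:(1−t) = 2:-1

CK:KG = -2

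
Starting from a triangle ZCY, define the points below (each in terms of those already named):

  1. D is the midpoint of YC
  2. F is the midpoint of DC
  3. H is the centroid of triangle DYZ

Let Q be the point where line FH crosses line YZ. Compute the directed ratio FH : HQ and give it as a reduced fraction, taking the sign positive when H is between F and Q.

Choose coordinates Z = (0, 0), C = (1, 0), Y = (0, 1).
1. D is the midpoint of YC ⇒ D = (1/2, 1/2)
2. F is the midpoint of DC ⇒ F = (3/4, 1/4)
3. H is the centroid of triangle DYZ ⇒ H = (1/6, 1/2)
line FH meets YZ at Q = (0, 4/7)
H = F + t·(Q−F) with t = 7/9, so FH:HQ = 7/9:2/9

FH:HQ = 7/2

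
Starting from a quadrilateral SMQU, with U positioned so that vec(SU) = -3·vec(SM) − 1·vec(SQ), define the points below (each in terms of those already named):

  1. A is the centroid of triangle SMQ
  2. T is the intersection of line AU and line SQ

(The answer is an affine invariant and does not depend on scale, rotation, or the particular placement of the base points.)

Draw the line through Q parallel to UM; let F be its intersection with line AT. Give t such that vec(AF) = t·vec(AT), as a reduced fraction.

t = -15

Work in coordinates with S = (0, 0), M = (1, 0), Q = (0, 1), U = (-3, -1).
1. A is the centroid of triangle SMQ ⇒ A = (1/3, 1/3)
2. T is the intersection of line AU and line SQ ⇒ T = (0, 1/5)
through Q parallel to UM: direction (4, 1); meets AT at F = (16/3, 7/3)
F = A + t·(T−A) with t = -15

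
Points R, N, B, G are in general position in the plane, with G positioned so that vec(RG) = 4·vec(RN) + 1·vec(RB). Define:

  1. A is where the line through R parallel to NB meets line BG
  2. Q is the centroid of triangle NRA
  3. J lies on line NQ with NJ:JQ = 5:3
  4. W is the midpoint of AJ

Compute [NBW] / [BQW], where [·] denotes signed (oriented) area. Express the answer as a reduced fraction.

Set R = (0, 0), N = (1, 0), B = (0, 1), G = (4, 1); any affine frame gives the same invariant.
1. A is where the line through R parallel to NB meets line BG ⇒ A = (-1, 1)
2. Q is the centroid of triangle NRA ⇒ Q = (0, 1/3)
3. J lies on line NQ with NJ:JQ = 5:3 ⇒ J = (3/8, 5/24)
4. W is the midpoint of AJ ⇒ W = (-5/16, 29/48)
2·[NBW] = 17/24, 2·[BQW] = -5/24
[NBW]:[BQW] = 17/24:-5/24 = -17/5

[NBW]:[BQW] = -17/5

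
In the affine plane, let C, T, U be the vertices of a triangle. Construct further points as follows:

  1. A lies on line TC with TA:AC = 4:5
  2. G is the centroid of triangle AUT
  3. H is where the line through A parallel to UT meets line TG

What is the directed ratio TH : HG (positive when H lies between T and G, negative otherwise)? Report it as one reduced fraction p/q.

Set C = (0, 0), T = (1, 0), U = (0, 1); any affine frame gives the same invariant.
1. A lies on line TC with TA:AC = 4:5 ⇒ A = (5/9, 0)
2. G is the centroid of triangle AUT ⇒ G = (14/27, 1/3)
3. H is where the line through A parallel to UT meets line TG ⇒ H = (-4/9, 1)
H = T + t·(G−T) with t = 3, so TH:HG = t:(1−t) = 3:-2

TH:HG = -3/2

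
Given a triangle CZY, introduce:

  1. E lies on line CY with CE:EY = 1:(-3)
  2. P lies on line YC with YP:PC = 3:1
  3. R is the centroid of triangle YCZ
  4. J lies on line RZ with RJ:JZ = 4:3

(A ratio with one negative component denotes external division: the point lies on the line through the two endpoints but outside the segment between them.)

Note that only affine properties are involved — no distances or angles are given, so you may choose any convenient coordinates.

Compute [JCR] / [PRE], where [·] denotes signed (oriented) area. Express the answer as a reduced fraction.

[JCR]:[PRE] = 16/21

Work in coordinates with C = (0, 0), Z = (1, 0), Y = (0, 1).
1. E lies on line CY with CE:EY = 1:(-3) ⇒ E = (0, -1/2)
2. P lies on line YC with YP:PC = 3:1 ⇒ P = (0, 1/4)
3. R is the centroid of triangle YCZ ⇒ R = (1/3, 1/3)
4. J lies on line RZ with RJ:JZ = 4:3 ⇒ J = (5/7, 1/7)
2·[JCR] = -4/21, 2·[PRE] = -1/4
[JCR]:[PRE] = -4/21:-1/4 = 16/21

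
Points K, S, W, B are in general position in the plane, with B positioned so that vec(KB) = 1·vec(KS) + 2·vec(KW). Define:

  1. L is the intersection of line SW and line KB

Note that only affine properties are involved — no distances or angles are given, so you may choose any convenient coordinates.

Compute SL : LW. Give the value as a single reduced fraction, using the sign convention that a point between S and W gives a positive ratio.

SL:LW = 2

Assign K = (0, 0), S = (1, 0), W = (0, 1), B = (1, 2) — the answer is frame-independent, so this choice is without loss of generality.
1. L is the intersection of line SW and line KB ⇒ L = (1/3, 2/3)
L = S + t·(W−S) with t = 2/3, so SL:LW = t:(1−t) = 2/3:1/3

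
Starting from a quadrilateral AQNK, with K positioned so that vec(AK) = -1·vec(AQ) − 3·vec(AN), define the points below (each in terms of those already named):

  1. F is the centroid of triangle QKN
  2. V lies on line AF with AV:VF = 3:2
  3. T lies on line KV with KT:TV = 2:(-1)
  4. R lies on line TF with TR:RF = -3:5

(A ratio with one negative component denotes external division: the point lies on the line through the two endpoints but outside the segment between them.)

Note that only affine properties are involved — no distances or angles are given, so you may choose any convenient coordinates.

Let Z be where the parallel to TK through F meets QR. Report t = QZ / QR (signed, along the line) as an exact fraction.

t = 29/39

Work in coordinates with A = (0, 0), Q = (1, 0), N = (0, 1), K = (-1, -3).
1. F is the centroid of triangle QKN ⇒ F = (0, -2/3)
2. V lies on line AF with AV:VF = 3:2 ⇒ V = (0, -2/5)
3. T lies on line KV with KT:TV = 2:(-1) ⇒ T = (1, 11/5)
4. R lies on line TF with TR:RF = -3:5 ⇒ R = (5/2, 13/2)
through F parallel to TK: direction (-2, -26/5); meets QR at Z = (55/26, 29/6)
Z = Q + t·(R−Q) with t = 29/39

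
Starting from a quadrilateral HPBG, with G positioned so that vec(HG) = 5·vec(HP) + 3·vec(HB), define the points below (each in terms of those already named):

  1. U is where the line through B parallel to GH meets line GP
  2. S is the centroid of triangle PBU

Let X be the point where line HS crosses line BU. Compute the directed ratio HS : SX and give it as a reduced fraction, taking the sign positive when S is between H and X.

HS:SX = 7/8

Set H = (0, 0), P = (1, 0), B = (0, 1), G = (5, 3); any affine frame gives the same invariant.
1. U is where the line through B parallel to GH meets line GP ⇒ U = (35/3, 8)
2. S is the centroid of triangle PBU ⇒ S = (38/9, 3)
line HS meets BU at X = (190/21, 45/7)
S = H + t·(X−H) with t = 7/15, so HS:SX = 7/15:8/15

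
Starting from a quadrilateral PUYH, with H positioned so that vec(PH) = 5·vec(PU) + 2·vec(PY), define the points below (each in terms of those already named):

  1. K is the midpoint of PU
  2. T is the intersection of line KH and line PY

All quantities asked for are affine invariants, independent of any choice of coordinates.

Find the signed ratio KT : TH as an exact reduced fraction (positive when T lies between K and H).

Work in coordinates with P = (0, 0), U = (1, 0), Y = (0, 1), H = (5, 2).
1. K is the midpoint of PU ⇒ K = (1/2, 0)
2. T is the intersection of line KH and line PY ⇒ T = (0, -2/9)
T = K + t·(H−K) with t = -1/9, so KT:TH = t:(1−t) = -1/9:10/9

KT:TH = -1/10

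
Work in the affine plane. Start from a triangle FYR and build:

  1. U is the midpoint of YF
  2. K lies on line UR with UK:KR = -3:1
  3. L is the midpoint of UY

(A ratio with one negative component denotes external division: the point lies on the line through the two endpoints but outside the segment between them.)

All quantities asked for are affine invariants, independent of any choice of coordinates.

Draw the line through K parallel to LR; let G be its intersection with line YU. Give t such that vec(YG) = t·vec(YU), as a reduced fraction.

Set F = (0, 0), Y = (1, 0), R = (0, 1); any affine frame gives the same invariant.
1. U is the midpoint of YF ⇒ U = (1/2, 0)
2. K lies on line UR with UK:KR = -3:1 ⇒ K = (-1/4, 3/2)
3. L is the midpoint of UY ⇒ L = (3/4, 0)
through K parallel to LR: direction (-3/4, 1); meets YU at G = (7/8, 0)
G = Y + t·(U−Y) with t = 1/4

t = 1/4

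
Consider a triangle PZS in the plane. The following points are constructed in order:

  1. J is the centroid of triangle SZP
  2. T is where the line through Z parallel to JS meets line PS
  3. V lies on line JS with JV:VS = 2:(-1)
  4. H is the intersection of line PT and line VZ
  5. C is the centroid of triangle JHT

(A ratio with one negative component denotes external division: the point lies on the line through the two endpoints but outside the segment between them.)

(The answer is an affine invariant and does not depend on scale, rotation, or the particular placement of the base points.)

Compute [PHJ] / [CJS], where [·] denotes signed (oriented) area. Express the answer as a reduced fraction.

Work in coordinates with P = (0, 0), Z = (1, 0), S = (0, 1).
1. J is the centroid of triangle SZP ⇒ J = (1/3, 1/3)
2. T is where the line through Z parallel to JS meets line PS ⇒ T = (0, 2)
3. V lies on line JS with JV:VS = 2:(-1) ⇒ V = (-1/3, 5/3)
4. H is the intersection of line PT and line VZ ⇒ H = (0, 5/4)
5. C is the centroid of triangle JHT ⇒ C = (1/9, 43/36)
2·[PHJ] = -5/12, 2·[CJS] = -5/36
[PHJ]:[CJS] = -5/12:-5/36 = 3

[PHJ]:[CJS] = 3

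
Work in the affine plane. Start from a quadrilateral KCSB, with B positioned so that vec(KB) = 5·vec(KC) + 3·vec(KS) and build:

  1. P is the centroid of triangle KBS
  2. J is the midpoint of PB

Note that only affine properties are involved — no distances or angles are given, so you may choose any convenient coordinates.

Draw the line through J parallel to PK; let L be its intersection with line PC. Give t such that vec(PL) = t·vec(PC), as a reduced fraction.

t = 5/8

Assign K = (0, 0), C = (1, 0), S = (0, 1), B = (5, 3) — the answer is frame-independent, so this choice is without loss of generality.
1. P is the centroid of triangle KBS ⇒ P = (5/3, 4/3)
2. J is the midpoint of PB ⇒ J = (10/3, 13/6)
through J parallel to PK: direction (-5/3, -4/3); meets PC at L = (5/4, 1/2)
L = P + t·(C−P) with t = 5/8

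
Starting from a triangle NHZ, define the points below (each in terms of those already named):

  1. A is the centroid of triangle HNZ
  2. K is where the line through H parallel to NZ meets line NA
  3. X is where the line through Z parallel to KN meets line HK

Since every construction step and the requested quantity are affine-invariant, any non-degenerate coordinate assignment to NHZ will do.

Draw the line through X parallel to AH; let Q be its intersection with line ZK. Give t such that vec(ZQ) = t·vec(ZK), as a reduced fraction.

t = 3

Work in coordinates with N = (0, 0), H = (1, 0), Z = (0, 1).
1. A is the centroid of triangle HNZ ⇒ A = (1/3, 1/3)
2. K is where the line through H parallel to NZ meets line NA ⇒ K = (1, 1)
3. X is where the line through Z parallel to KN meets line HK ⇒ X = (1, 2)
through X parallel to AH: direction (2/3, -1/3); meets ZK at Q = (3, 1)
Q = Z + t·(K−Z) with t = 3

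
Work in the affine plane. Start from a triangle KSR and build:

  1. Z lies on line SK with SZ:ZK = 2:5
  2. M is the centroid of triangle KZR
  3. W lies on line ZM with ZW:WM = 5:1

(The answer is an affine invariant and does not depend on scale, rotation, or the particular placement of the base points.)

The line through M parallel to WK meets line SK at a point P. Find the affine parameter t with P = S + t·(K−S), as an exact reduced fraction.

t = 8/7

Assign K = (0, 0), S = (1, 0), R = (0, 1) — the answer is frame-independent, so this choice is without loss of generality.
1. Z lies on line SK with SZ:ZK = 2:5 ⇒ Z = (5/7, 0)
2. M is the centroid of triangle KZR ⇒ M = (5/21, 1/3)
3. W lies on line ZM with ZW:WM = 5:1 ⇒ W = (20/63, 5/18)
through M parallel to WK: direction (-20/63, -5/18); meets SK at P = (-1/7, 0)
P = S + t·(K−S) with t = 8/7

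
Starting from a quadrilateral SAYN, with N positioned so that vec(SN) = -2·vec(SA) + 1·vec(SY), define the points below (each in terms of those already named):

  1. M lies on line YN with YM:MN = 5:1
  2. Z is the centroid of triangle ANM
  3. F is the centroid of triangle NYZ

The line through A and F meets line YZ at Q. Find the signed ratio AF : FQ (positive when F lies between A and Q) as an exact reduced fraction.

AF:FQ = -13/2

Set S = (0, 0), A = (1, 0), Y = (0, 1), N = (-2, 1); any affine frame gives the same invariant.
1. M lies on line YN with YM:MN = 5:1 ⇒ M = (-5/3, 1)
2. Z is the centroid of triangle ANM ⇒ Z = (-8/9, 2/3)
3. F is the centroid of triangle NYZ ⇒ F = (-26/27, 8/9)
line AF meets YZ at Q = (-232/351, 88/117)
F = A + t·(Q−A) with t = 13/11, so AF:FQ = 13/11:-2/11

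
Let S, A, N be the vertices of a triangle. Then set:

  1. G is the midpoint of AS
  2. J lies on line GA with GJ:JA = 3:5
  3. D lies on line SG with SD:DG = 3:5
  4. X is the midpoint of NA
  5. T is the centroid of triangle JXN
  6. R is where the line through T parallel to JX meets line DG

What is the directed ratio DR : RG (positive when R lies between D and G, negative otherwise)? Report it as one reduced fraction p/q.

Assign S = (0, 0), A = (1, 0), N = (0, 1) — the answer is frame-independent, so this choice is without loss of generality.
1. G is the midpoint of AS ⇒ G = (1/2, 0)
2. J lies on line GA with GJ:JA = 3:5 ⇒ J = (11/16, 0)
3. D lies on line SG with SD:DG = 3:5 ⇒ D = (3/16, 0)
4. X is the midpoint of NA ⇒ X = (1/2, 1/2)
5. T is the centroid of triangle JXN ⇒ T = (19/48, 1/2)
6. R is where the line through T parallel to JX meets line DG ⇒ R = (7/12, 0)
R = D + t·(G−D) with t = 19/15, so DR:RG = t:(1−t) = 19/15:-4/15

DR:RG = -19/4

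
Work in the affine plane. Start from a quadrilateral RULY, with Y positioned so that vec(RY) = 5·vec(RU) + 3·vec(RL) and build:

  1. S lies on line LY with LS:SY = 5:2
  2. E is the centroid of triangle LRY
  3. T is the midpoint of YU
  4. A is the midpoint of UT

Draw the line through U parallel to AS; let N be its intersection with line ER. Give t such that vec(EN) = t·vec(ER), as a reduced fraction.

t = -82/59

Choose coordinates R = (0, 0), U = (1, 0), L = (0, 1), Y = (5, 3).
1. S lies on line LY with LS:SY = 5:2 ⇒ S = (25/7, 17/7)
2. E is the centroid of triangle LRY ⇒ E = (5/3, 4/3)
3. T is the midpoint of YU ⇒ T = (3, 3/2)
4. A is the midpoint of UT ⇒ A = (2, 3/4)
through U parallel to AS: direction (11/7, 47/28); meets ER at N = (235/59, 188/59)
N = E + t·(R−E) with t = -82/59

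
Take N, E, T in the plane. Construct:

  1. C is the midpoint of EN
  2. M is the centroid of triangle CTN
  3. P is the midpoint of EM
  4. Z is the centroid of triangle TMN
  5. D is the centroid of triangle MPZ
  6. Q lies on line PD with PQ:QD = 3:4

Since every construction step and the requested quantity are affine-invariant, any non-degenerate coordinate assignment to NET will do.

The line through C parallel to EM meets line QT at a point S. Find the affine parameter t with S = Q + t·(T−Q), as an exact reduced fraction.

t = -11/31

Assign N = (0, 0), E = (1, 0), T = (0, 1) — the answer is frame-independent, so this choice is without loss of generality.
1. C is the midpoint of EN ⇒ C = (1/2, 0)
2. M is the centroid of triangle CTN ⇒ M = (1/6, 1/3)
3. P is the midpoint of EM ⇒ P = (7/12, 1/6)
4. Z is the centroid of triangle TMN ⇒ Z = (1/18, 4/9)
5. D is the centroid of triangle MPZ ⇒ D = (29/108, 17/54)
6. Q lies on line PD with PQ:QD = 3:4 ⇒ Q = (113/252, 29/126)
through C parallel to EM: direction (-5/6, 1/3); meets QT at S = (113/186, -4/93)
S = Q + t·(T−Q) with t = -11/31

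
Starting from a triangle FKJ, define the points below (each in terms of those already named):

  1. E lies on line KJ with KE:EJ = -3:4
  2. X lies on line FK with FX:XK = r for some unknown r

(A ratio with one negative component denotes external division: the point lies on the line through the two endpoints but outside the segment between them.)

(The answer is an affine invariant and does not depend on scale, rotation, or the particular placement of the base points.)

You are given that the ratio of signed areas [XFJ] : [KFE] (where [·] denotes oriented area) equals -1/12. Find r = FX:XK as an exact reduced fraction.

r = 1/3

Assign F = (0, 0), K = (1, 0), J = (0, 1) — the answer is frame-independent, so this choice is without loss of generality.
1. E lies on line KJ with KE:EJ = -3:4 ⇒ E = (4, -3)
2. With FX:XK = r, write λ = r/(r+1) so X = F + λ·(K−F); X is affine-linear in λ
Every point depending on X is an affine combination of X and λ-independent points, so each such coordinate is linear in λ; the λ² term in each signed area is a multiple of (K−F)×(K−F) = 0, so 2·[XFJ] and 2·[KFE] are each linear in λ. Evaluating at λ=0 and λ=1:
  2·[XFJ] = −λ,   2·[KFE] = 3
So [XFJ]:[KFE] = (−λ) / (3). Setting this equal to -1/12:
  −λ = -1/12·(3)  ⇒  λ = 1/4
Then r = λ/(1−λ) = (1/4)/(3/4) = 1/3. Check: with r = 1/3, X = (1/4, 0) and [XFJ]:[KFE] = -1/12 as required.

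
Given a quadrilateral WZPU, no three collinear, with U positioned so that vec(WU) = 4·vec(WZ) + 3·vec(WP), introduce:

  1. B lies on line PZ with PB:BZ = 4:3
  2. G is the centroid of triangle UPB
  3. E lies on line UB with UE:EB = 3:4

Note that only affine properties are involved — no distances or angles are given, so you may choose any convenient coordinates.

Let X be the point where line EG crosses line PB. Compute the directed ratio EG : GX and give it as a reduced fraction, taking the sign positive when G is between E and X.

Work in coordinates with W = (0, 0), Z = (1, 0), P = (0, 1), U = (4, 3).
1. B lies on line PZ with PB:BZ = 4:3 ⇒ B = (4/7, 3/7)
2. G is the centroid of triangle UPB ⇒ G = (32/21, 31/21)
3. E lies on line UB with UE:EB = 3:4 ⇒ E = (124/49, 93/49)
line EG meets PB at X = (4/35, 31/35)
G = E + t·(X−E) with t = 5/12, so EG:GX = 5/12:7/12

EG:GX = 5/7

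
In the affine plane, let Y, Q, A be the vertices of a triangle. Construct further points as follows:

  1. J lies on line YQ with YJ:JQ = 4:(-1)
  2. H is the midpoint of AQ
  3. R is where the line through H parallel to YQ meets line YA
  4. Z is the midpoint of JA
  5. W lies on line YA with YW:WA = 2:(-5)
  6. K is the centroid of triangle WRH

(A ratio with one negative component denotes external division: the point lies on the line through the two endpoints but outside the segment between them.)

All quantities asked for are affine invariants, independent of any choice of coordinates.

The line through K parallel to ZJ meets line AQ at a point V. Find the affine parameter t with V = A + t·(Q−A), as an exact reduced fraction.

t = 55/18

Assign Y = (0, 0), Q = (1, 0), A = (0, 1) — the answer is frame-independent, so this choice is without loss of generality.
1. J lies on line YQ with YJ:JQ = 4:(-1) ⇒ J = (4/3, 0)
2. H is the midpoint of AQ ⇒ H = (1/2, 1/2)
3. R is where the line through H parallel to YQ meets line YA ⇒ R = (0, 1/2)
4. Z is the midpoint of JA ⇒ Z = (2/3, 1/2)
5. W lies on line YA with YW:WA = 2:(-5) ⇒ W = (0, -2/3)
6. K is the centroid of triangle WRH ⇒ K = (1/6, 1/9)
through K parallel to ZJ: direction (2/3, -1/2); meets AQ at V = (55/18, -37/18)
V = A + t·(Q−A) with t = 55/18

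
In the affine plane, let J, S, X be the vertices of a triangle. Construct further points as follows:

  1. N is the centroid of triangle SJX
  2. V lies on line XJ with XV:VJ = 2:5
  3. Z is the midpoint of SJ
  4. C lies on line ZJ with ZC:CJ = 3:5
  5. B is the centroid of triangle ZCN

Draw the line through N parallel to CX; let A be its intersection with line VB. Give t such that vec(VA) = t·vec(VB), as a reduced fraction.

Assign J = (0, 0), S = (1, 0), X = (0, 1) — the answer is frame-independent, so this choice is without loss of generality.
1. N is the centroid of triangle SJX ⇒ N = (1/3, 1/3)
2. V lies on line XJ with XV:VJ = 2:5 ⇒ V = (0, 5/7)
3. Z is the midpoint of SJ ⇒ Z = (1/2, 0)
4. C lies on line ZJ with ZC:CJ = 3:5 ⇒ C = (5/16, 0)
5. B is the centroid of triangle ZCN ⇒ B = (55/144, 1/9)
through N parallel to CX: direction (-5/16, 1); meets VB at A = (11/26, 3/65)
A = V + t·(B−V) with t = 72/65

t = 72/65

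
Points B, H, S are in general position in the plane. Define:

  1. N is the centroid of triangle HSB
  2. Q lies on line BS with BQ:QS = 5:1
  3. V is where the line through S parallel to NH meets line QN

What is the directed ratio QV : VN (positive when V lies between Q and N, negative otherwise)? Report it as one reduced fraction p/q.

Assign B = (0, 0), H = (1, 0), S = (0, 1) — the answer is frame-independent, so this choice is without loss of generality.
1. N is the centroid of triangle HSB ⇒ N = (1/3, 1/3)
2. Q lies on line BS with BQ:QS = 5:1 ⇒ Q = (0, 5/6)
3. V is where the line through S parallel to NH meets line QN ⇒ V = (-1/6, 13/12)
V = Q + t·(N−Q) with t = -1/2, so QV:VN = t:(1−t) = -1/2:3/2

QV:VN = -1/3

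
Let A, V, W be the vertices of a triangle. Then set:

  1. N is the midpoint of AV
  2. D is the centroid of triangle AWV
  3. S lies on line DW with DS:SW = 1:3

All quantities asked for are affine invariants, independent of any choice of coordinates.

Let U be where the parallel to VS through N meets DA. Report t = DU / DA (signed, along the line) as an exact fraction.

t = 2/5

Set A = (0, 0), V = (1, 0), W = (0, 1); any affine frame gives the same invariant.
1. N is the midpoint of AV ⇒ N = (1/2, 0)
2. D is the centroid of triangle AWV ⇒ D = (1/3, 1/3)
3. S lies on line DW with DS:SW = 1:3 ⇒ S = (1/4, 1/2)
through N parallel to VS: direction (-3/4, 1/2); meets DA at U = (1/5, 1/5)
U = D + t·(A−D) with t = 2/5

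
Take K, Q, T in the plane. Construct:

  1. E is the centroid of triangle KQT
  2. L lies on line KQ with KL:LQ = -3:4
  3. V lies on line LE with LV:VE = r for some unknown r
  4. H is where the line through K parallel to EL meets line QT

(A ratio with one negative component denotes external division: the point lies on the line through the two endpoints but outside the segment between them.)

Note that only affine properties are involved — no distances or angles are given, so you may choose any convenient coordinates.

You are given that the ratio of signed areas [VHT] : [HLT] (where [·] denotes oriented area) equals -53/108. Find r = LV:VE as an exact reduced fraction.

Work in coordinates with K = (0, 0), Q = (1, 0), T = (0, 1).
1. E is the centroid of triangle KQT ⇒ E = (1/3, 1/3)
2. L lies on line KQ with KL:LQ = -3:4 ⇒ L = (-3, 0)
3. With LV:VE = r, write λ = r/(r+1) so V = L + λ·(E−L); V is affine-linear in λ
4. H is where the line through K parallel to EL meets line QT ⇒ H = (10/11, 1/11)
Every point depending on V is an affine combination of V and λ-independent points, so each such coordinate is linear in λ; the λ² term in each signed area is a multiple of (E−L)×(E−L) = 0, so 2·[VHT] and 2·[HLT] are each linear in λ. Evaluating at λ=0 and λ=1:
  2·[VHT] = -10/3·λ + 40/11,   2·[HLT] = -40/11
So [VHT]:[HLT] = (-10/3·λ + 40/11) / (-40/11). Setting this equal to -53/108:
  -10/3·λ + 40/11 = -53/108·(-40/11)  ⇒  λ = 5/9
Then r = λ/(1−λ) = (5/9)/(4/9) = 5/4. Check: with r = 5/4, V = (-31/27, 5/27) and [VHT]:[HLT] = -53/108 as required.

r = 5/4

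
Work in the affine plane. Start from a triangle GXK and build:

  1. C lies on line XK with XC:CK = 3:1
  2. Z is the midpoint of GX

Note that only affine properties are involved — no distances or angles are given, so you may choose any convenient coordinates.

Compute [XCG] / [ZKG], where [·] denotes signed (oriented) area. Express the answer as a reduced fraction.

Assign G = (0, 0), X = (1, 0), K = (0, 1) — the answer is frame-independent, so this choice is without loss of generality.
1. C lies on line XK with XC:CK = 3:1 ⇒ C = (1/4, 3/4)
2. Z is the midpoint of GX ⇒ Z = (1/2, 0)
2·[XCG] = 3/4, 2·[ZKG] = 1/2
[XCG]:[ZKG] = 3/4:1/2 = 3/2

[XCG]:[ZKG] = 3/2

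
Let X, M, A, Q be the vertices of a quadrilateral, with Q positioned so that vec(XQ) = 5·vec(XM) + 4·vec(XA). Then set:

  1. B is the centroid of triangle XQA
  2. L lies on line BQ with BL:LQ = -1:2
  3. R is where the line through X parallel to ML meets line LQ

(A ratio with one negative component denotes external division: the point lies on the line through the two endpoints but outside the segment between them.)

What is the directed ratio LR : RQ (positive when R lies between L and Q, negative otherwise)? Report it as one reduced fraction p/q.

Set X = (0, 0), M = (1, 0), A = (0, 1), Q = (5, 4); any affine frame gives the same invariant.
1. B is the centroid of triangle XQA ⇒ B = (5/3, 5/3)
2. L lies on line BQ with BL:LQ = -1:2 ⇒ L = (-5/3, -2/3)
3. R is where the line through X parallel to ML meets line LQ ⇒ R = (-10/9, -5/18)
R = L + t·(Q−L) with t = 1/12, so LR:RQ = t:(1−t) = 1/12:11/12

LR:RQ = 1/11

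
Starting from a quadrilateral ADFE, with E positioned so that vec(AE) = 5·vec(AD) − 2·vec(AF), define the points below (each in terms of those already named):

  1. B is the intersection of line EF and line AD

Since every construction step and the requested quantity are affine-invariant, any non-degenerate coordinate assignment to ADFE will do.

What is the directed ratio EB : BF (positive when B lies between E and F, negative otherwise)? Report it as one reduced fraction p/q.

EB:BF = 2

Choose coordinates A = (0, 0), D = (1, 0), F = (0, 1), E = (5, -2).
1. B is the intersection of line EF and line AD ⇒ B = (5/3, 0)
B = E + t·(F−E) with t = 2/3, so EB:BF = t:(1−t) = 2/3:1/3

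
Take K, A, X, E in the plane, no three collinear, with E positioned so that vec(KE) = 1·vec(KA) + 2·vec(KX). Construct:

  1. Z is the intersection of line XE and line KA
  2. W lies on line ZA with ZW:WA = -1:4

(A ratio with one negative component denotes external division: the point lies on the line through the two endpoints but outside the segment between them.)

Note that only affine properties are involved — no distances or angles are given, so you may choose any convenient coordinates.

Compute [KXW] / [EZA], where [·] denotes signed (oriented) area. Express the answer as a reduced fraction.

[KXW]:[EZA] = 5/12

Assign K = (0, 0), A = (1, 0), X = (0, 1), E = (1, 2) — the answer is frame-independent, so this choice is without loss of generality.
1. Z is the intersection of line XE and line KA ⇒ Z = (-1, 0)
2. W lies on line ZA with ZW:WA = -1:4 ⇒ W = (-5/3, 0)
2·[KXW] = 5/3, 2·[EZA] = 4
[KXW]:[EZA] = 5/3:4 = 5/12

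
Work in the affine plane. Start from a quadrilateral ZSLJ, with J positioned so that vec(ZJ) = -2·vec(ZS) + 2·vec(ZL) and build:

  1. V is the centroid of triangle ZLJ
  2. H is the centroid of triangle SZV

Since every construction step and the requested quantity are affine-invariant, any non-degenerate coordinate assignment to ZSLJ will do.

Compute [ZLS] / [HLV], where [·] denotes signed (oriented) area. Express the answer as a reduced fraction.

Work in coordinates with Z = (0, 0), S = (1, 0), L = (0, 1), J = (-2, 2).
1. V is the centroid of triangle ZLJ ⇒ V = (-2/3, 1)
2. H is the centroid of triangle SZV ⇒ H = (1/9, 1/3)
2·[ZLS] = -1, 2·[HLV] = 4/9
[ZLS]:[HLV] = -1:4/9 = -9/4

[ZLS]:[HLV] = -9/4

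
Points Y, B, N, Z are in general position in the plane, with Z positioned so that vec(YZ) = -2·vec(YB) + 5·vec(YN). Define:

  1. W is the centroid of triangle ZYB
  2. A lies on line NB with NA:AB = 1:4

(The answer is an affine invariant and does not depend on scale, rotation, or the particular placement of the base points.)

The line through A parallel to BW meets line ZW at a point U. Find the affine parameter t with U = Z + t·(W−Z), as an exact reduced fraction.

Choose coordinates Y = (0, 0), B = (1, 0), N = (0, 1), Z = (-2, 5).
1. W is the centroid of triangle ZYB ⇒ W = (-1/3, 5/3)
2. A lies on line NB with NA:AB = 1:4 ⇒ A = (1/5, 4/5)
through A parallel to BW: direction (-4/3, 5/3); meets ZW at U = (-1/15, 17/15)
U = Z + t·(W−Z) with t = 29/25

t = 29/25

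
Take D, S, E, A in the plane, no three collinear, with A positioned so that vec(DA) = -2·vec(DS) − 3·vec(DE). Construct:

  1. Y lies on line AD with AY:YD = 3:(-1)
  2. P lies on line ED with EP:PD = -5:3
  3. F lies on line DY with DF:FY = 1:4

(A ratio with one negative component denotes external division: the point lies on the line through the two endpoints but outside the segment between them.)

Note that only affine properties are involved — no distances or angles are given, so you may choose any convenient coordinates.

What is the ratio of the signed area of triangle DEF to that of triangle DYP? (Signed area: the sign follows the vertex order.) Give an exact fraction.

Choose coordinates D = (0, 0), S = (1, 0), E = (0, 1), A = (-2, -3).
1. Y lies on line AD with AY:YD = 3:(-1) ⇒ Y = (1, 3/2)
2. P lies on line ED with EP:PD = -5:3 ⇒ P = (0, -3/2)
3. F lies on line DY with DF:FY = 1:4 ⇒ F = (1/5, 3/10)
2·[DEF] = -1/5, 2·[DYP] = -3/2
[DEF]:[DYP] = -1/5:-3/2 = 2/15

[DEF]:[DYP] = 2/15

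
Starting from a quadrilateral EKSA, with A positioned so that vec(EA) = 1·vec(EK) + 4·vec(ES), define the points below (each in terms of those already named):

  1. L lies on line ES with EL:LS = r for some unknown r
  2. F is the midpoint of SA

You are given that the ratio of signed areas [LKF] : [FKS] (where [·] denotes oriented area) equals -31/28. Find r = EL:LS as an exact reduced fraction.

Work in coordinates with E = (0, 0), K = (1, 0), S = (0, 1), A = (1, 4).
1. With EL:LS = r, write λ = r/(r+1) so L = E + λ·(S−E); L is affine-linear in λ
2. F is the midpoint of SA ⇒ F = (1/2, 5/2)
Every point depending on L is an affine combination of L and λ-independent points, so each such coordinate is linear in λ; the λ² term in each signed area is a multiple of (S−E)×(S−E) = 0, so 2·[LKF] and 2·[FKS] are each linear in λ. Evaluating at λ=0 and λ=1:
  2·[LKF] = -1/2·λ + 5/2,   2·[FKS] = -2
So [LKF]:[FKS] = (-1/2·λ + 5/2) / (-2). Setting this equal to -31/28:
  -1/2·λ + 5/2 = -31/28·(-2)  ⇒  λ = 4/7
Then r = λ/(1−λ) = (4/7)/(3/7) = 4/3. Check: with r = 4/3, L = (0, 4/7) and [LKF]:[FKS] = -31/28 as required.

r = 4/3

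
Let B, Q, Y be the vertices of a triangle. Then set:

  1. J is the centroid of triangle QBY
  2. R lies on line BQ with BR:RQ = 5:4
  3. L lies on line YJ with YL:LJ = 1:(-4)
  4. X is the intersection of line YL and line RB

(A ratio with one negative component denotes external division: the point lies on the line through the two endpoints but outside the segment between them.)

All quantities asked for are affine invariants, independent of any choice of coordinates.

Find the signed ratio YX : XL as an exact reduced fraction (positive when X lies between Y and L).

YX:XL = -9/11

Assign B = (0, 0), Q = (1, 0), Y = (0, 1) — the answer is frame-independent, so this choice is without loss of generality.
1. J is the centroid of triangle QBY ⇒ J = (1/3, 1/3)
2. R lies on line BQ with BR:RQ = 5:4 ⇒ R = (5/9, 0)
3. L lies on line YJ with YL:LJ = 1:(-4) ⇒ L = (-1/9, 11/9)
4. X is the intersection of line YL and line RB ⇒ X = (1/2, 0)
X = Y + t·(L−Y) with t = -9/2, so YX:XL = t:(1−t) = -9/2:11/2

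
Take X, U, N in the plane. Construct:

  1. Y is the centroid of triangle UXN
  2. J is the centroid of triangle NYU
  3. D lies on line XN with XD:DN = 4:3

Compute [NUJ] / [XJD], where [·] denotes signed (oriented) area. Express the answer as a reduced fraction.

[NUJ]:[XJD] = -7/16

Choose coordinates X = (0, 0), U = (1, 0), N = (0, 1).
1. Y is the centroid of triangle UXN ⇒ Y = (1/3, 1/3)
2. J is the centroid of triangle NYU ⇒ J = (4/9, 4/9)
3. D lies on line XN with XD:DN = 4:3 ⇒ D = (0, 4/7)
2·[NUJ] = -1/9, 2·[XJD] = 16/63
[NUJ]:[XJD] = -1/9:16/63 = -7/16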